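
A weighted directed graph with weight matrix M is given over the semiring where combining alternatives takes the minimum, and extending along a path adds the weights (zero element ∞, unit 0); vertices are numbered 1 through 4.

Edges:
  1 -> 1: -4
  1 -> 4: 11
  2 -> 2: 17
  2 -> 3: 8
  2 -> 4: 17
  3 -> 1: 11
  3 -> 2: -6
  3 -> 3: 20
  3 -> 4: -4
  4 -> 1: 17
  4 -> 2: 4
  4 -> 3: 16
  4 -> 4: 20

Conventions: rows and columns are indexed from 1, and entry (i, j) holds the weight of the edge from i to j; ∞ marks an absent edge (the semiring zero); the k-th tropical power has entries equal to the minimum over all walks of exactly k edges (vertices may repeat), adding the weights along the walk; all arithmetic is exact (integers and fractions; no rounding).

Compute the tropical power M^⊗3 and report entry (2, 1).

M^⊗2:
  [-8, 15, 27, 7]
  [19, 2, 25, 4]
  [7, 0, 2, 11]
  [13, 10, 12, 12]
M^⊗3:
  [-12, 11, 23, 3]
  [15, 8, 10, 19]
  [3, -4, 8, -2]
  [9, 6, 18, 8]
Key observation: the optimum is the walk 2->3->1->1, with weight 8 + 11 + (-4) = 15.
Optimal value attained by: walk 2->3->1->1.
Answer: (M^⊗3)[2][1] = 15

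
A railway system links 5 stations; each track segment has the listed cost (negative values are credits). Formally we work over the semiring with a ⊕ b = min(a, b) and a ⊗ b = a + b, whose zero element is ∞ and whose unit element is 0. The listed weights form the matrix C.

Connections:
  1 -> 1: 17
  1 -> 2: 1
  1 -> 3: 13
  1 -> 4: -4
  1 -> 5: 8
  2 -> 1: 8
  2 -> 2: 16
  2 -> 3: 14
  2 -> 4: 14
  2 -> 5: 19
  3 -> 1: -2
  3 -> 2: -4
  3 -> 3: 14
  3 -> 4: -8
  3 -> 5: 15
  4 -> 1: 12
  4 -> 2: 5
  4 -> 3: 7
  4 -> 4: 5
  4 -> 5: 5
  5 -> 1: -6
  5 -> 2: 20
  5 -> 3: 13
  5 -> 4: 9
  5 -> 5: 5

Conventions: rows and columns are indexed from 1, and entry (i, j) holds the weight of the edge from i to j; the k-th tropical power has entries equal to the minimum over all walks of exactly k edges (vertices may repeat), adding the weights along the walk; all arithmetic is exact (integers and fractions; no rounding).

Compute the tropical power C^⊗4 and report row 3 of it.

C^⊗2:
  [2, 1, 3, 1, 1]
  [12, 9, 21, 4, 16]
  [4, -3, -1, -6, -3]
  [-1, 3, 12, -1, 10]
  [-1, -5, 7, -10, 2]
C^⊗3:
  [-5, -1, 8, -5, 6]
  [10, 9, 11, 8, 9]
  [-9, -5, 1, -9, -1]
  [4, 0, 6, -5, 4]
  [-4, -5, -3, -5, -5]
C^⊗4:
  [0, -4, 2, -9, 0]
  [3, 7, 15, 3, 13]
  [-7, -8, -2, -13, -4]
  [-2, 0, 2, -2, 0]
  [-11, -7, 2, -11, 0]
Answer: row 3 of C^⊗4 = [-7, -8, -2, -13, -4]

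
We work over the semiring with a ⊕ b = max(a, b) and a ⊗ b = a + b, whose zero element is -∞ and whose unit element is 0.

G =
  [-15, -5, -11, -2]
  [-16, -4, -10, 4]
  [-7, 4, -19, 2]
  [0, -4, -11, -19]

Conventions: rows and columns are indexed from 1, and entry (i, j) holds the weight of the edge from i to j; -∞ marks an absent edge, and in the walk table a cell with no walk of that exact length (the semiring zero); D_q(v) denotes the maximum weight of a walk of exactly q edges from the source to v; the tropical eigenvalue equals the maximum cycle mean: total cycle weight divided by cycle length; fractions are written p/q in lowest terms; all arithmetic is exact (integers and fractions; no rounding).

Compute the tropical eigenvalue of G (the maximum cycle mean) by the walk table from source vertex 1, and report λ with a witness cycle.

q=0: [0, -∞, -∞, -∞]
q=1: [-15, -5, -11, -2]
q=2: [-2, -6, -13, -1]
q=3: [-1, -5, -12, -2]
q=4: [-2, -6, -12, -1]
Optimal cycle mean attained by: cycle 2->4->2, total 4 + (-4), length 2.
Answer: λ = 0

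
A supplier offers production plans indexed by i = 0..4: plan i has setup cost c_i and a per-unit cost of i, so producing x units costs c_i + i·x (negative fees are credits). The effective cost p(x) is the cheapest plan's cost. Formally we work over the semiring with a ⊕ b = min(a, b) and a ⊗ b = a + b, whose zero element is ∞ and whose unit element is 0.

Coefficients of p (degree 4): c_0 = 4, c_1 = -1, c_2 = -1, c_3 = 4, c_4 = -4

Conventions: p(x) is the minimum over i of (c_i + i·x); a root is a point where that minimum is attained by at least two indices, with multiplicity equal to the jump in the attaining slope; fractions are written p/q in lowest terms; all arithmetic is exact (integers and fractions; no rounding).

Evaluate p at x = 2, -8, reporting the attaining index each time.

p(2) = min(4+0·2=4, -1+1·2=1, -1+2·2=3, 4+3·2=10, -4+4·2=4) = 1 (attained by i=1)
p(-8) = min(4+0·(-8)=4, -1+1·(-8)=-9, -1+2·(-8)=-17, 4+3·(-8)=-20, -4+4·(-8)=-36) = -36 (attained by i=4)
Answer: p(2) = 1; p(-8) = -36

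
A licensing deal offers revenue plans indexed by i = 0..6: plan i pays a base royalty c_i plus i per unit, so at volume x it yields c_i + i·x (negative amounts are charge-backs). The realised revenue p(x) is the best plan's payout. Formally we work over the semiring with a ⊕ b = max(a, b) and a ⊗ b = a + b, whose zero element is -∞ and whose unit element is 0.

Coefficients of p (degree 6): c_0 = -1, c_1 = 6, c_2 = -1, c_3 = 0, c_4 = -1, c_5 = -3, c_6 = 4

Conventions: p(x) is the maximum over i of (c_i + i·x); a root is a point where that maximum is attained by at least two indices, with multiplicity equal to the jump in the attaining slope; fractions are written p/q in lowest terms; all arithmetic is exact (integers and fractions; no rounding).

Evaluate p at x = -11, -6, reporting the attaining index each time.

p(-11) = max(-1+0·(-11)=-1, 6+1·(-11)=-5, -1+2·(-11)=-23, 0+3·(-11)=-33, -1+4·(-11)=-45, -3+5·(-11)=-58, 4+6·(-11)=-62) = -1 (attained by i=0)
p(-6) = max(-1+0·(-6)=-1, 6+1·(-6)=0, -1+2·(-6)=-13, 0+3·(-6)=-18, -1+4·(-6)=-25, -3+5·(-6)=-33, 4+6·(-6)=-32) = 0 (attained by i=1)
Answer: p(-11) = -1; p(-6) = 0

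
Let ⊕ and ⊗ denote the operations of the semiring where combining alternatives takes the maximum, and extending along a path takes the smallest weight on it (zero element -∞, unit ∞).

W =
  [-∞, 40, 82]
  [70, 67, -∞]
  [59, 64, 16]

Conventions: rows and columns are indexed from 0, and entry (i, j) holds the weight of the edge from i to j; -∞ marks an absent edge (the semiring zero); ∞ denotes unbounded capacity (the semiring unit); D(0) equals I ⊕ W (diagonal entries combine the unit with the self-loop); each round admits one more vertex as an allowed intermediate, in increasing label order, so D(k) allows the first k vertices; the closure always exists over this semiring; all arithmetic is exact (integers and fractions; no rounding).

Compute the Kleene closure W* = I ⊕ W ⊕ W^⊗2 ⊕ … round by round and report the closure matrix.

D(0):
  [∞, 40, 82]
  [70, ∞, -∞]
  [59, 64, ∞]
D(1):
  [∞, 40, 82]
  [70, ∞, 70]
  [59, 64, ∞]
D(2):
  [∞, 40, 82]
  [70, ∞, 70]
  [64, 64, ∞]
D(3):
  [∞, 64, 82]
  [70, ∞, 70]
  [64, 64, ∞]
Answer: W* = [[∞, 64, 82], [70, ∞, 70], [64, 64, ∞]]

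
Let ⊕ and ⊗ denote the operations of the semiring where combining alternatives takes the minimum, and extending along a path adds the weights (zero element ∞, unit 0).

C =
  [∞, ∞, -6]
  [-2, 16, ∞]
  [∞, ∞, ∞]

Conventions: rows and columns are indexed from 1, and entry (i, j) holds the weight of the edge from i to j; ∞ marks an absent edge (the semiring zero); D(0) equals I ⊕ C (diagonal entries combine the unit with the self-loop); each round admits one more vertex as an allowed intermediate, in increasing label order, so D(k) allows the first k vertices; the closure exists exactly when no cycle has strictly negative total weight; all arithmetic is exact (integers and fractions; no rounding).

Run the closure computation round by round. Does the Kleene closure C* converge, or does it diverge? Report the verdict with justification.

D(0):
  [0, ∞, -6]
  [-2, 0, ∞]
  [∞, ∞, 0]
D(1):
  [0, ∞, -6]
  [-2, 0, -8]
  [∞, ∞, 0]
D(2):
  [0, ∞, -6]
  [-2, 0, -8]
  [∞, ∞, 0]
D(3):
  [0, ∞, -6]
  [-2, 0, -8]
  [∞, ∞, 0]
Key observation: every diagonal entry stays at the unit through all rounds, so no improving cycle exists.
Answer: CONVERGES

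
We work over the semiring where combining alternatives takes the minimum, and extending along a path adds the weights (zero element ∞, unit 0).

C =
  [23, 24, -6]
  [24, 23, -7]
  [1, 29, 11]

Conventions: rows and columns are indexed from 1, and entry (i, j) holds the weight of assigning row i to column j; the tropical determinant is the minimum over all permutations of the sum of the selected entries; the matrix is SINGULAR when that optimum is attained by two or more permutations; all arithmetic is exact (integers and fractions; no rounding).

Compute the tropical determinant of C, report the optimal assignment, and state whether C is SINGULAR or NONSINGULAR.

σ = (1, 2, 3): 23 + 23 + 11 = 57
σ = (1, 3, 2): 23 + (-7) + 29 = 45
σ = (2, 1, 3): 24 + 24 + 11 = 59
σ = (2, 3, 1): 24 + (-7) + 1 = 18
σ = (3, 1, 2): (-6) + 24 + 29 = 47
σ = (3, 2, 1): (-6) + 23 + 1 = 18
Optimal value attained by: σ = (2, 3, 1).
Answer: det⊕(C) = 18; verdict: SINGULAR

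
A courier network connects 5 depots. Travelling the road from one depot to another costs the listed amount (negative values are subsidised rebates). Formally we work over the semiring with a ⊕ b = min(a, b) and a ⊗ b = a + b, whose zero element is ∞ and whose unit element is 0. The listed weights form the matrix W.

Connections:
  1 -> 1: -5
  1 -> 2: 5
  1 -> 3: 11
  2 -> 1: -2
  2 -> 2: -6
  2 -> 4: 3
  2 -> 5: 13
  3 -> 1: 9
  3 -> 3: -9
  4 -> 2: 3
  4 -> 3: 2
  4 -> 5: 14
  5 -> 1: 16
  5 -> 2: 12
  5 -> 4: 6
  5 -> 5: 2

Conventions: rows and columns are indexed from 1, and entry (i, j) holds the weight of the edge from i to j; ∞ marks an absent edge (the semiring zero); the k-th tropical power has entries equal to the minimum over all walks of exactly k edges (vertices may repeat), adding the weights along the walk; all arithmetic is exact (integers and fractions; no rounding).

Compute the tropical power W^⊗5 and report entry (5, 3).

W^⊗2:
  [-10, -1, 2, 8, 18]
  [-8, -12, 5, -3, 7]
  [0, 14, -18, ∞, ∞]
  [1, -3, -7, 6, 16]
  [10, 6, 8, 8, 4]
W^⊗3:
  [-15, -7, -7, 2, 12]
  [-14, -18, -4, -9, 1]
  [-9, 5, -27, 17, 27]
  [-5, -9, -16, 0, 10]
  [4, 0, -1, 9, 6]
W^⊗4:
  [-20, -13, -16, -4, 6]
  [-20, -24, -13, -15, -5]
  [-18, -4, -36, 8, 18]
  [-11, -15, -25, -6, 4]
  [-2, -6, -10, 3, 8]
W^⊗5:
  [-25, -19, -25, -10, 0]
  [-26, -30, -22, -21, -11]
  [-27, -13, -45, -1, 9]
  [-17, -21, -34, -12, -2]
  [-8, -12, -19, -3, 7]
Key observation: the optimum is the walk 5->4->3->3->3->3, with weight 6 + 2 + (-9) + (-9) + (-9) = -19.
Optimal value attained by: walk 5->4->3->3->3->3.
Answer: (W^⊗5)[5][3] = -19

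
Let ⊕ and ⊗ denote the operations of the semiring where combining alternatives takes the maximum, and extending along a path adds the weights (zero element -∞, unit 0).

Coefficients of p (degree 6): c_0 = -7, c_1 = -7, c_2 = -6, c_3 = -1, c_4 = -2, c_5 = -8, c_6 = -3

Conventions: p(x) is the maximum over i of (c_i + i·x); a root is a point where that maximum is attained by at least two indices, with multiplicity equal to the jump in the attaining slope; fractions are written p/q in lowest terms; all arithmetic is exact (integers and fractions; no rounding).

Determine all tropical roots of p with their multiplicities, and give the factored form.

hull edge (i=0, c=-7) to (i=3, c=-1): slope 2, span 3
hull edge (i=3, c=-1) to (i=6, c=-3): slope -2/3, span 3
Factored form: p(x) = -3 ⊗ (x ⊕ (-2)) ⊗ (x ⊕ (-2)) ⊗ (x ⊕ (-2)) ⊗ (x ⊕ 2/3) ⊗ (x ⊕ 2/3) ⊗ (x ⊕ 2/3)
Answer: roots = -2 (mult 3), 2/3 (mult 3)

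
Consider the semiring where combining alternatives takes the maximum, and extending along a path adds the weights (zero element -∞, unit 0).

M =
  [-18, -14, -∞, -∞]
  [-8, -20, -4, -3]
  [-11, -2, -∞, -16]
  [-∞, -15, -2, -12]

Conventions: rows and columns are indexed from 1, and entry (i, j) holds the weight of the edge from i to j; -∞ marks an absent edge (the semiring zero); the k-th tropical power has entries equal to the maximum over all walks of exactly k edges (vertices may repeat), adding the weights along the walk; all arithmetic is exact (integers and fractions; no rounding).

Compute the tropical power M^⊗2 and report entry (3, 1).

M^⊗2:
  [-22, -32, -18, -17]
  [-15, -6, -5, -15]
  [-10, -22, -6, -5]
  [-13, -4, -14, -18]
Key observation: the optimum is the walk 3->2->1, with weight (-2) + (-8) = -10.
Optimal value attained by: walk 3->2->1.
Answer: (M^⊗2)[3][1] = -10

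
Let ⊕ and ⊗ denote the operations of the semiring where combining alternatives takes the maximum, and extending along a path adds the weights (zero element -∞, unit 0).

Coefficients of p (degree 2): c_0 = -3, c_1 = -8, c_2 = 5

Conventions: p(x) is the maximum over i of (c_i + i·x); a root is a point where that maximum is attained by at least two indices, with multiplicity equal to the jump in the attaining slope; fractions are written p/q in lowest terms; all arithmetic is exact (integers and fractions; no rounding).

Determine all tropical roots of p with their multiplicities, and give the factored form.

hull edge (i=0, c=-3) to (i=2, c=5): slope 4, span 2
Factored form: p(x) = 5 ⊗ (x ⊕ (-4)) ⊗ (x ⊕ (-4))
Answer: roots = -4 (mult 2)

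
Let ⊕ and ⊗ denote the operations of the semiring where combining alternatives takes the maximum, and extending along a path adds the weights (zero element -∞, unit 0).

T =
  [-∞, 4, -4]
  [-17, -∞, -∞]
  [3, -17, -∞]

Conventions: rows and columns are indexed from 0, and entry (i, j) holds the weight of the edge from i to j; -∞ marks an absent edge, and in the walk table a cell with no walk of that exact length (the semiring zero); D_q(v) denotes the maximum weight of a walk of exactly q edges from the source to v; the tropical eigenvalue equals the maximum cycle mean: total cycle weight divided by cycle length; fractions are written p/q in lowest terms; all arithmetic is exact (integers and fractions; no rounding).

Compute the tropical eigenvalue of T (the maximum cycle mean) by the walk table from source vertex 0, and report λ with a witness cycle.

q=0: [0, -∞, -∞]
q=1: [-∞, 4, -4]
q=2: [-1, -21, -∞]
q=3: [-38, 3, -5]
Optimal cycle mean attained by: cycle 0->2->0, total (-4) + 3, length 2.
Answer: λ = -1/2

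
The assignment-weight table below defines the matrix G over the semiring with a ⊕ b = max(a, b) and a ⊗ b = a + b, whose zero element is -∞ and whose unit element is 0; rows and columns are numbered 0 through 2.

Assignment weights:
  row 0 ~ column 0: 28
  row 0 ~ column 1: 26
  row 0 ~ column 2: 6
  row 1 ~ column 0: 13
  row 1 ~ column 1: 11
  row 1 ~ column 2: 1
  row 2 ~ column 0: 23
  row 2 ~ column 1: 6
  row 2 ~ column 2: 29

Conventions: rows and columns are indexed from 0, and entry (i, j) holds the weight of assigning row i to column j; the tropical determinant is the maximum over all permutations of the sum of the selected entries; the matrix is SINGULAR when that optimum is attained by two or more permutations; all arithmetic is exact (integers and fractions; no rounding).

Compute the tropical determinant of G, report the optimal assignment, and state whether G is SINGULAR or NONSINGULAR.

σ = (0, 1, 2): 28 + 11 + 29 = 68
σ = (0, 2, 1): 28 + 1 + 6 = 35
σ = (1, 0, 2): 26 + 13 + 29 = 68
σ = (1, 2, 0): 26 + 1 + 23 = 50
σ = (2, 0, 1): 6 + 13 + 6 = 25
σ = (2, 1, 0): 6 + 11 + 23 = 40
Optimal value attained by: σ = (0, 1, 2).
Answer: det⊕(G) = 68; verdict: SINGULAR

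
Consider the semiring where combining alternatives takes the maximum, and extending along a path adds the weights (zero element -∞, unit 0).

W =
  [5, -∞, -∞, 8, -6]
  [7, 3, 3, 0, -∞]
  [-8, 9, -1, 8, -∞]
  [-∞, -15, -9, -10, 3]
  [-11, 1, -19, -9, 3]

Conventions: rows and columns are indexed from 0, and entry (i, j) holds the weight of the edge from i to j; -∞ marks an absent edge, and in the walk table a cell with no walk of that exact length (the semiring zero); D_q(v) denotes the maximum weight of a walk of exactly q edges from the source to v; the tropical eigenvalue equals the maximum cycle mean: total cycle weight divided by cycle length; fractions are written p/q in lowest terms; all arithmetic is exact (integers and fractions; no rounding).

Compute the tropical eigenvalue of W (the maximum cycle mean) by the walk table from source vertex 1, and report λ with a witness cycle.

q=0: [-∞, 0, -∞, -∞, -∞]
q=1: [7, 3, 3, 0, -∞]
q=2: [12, 12, 6, 15, 3]
q=3: [19, 15, 15, 20, 18]
q=4: [24, 24, 18, 27, 23]
q=5: [31, 27, 27, 32, 30]
Optimal cycle mean attained by: cycle 1->2->1, total 3 + 9, length 2.
Answer: λ = 6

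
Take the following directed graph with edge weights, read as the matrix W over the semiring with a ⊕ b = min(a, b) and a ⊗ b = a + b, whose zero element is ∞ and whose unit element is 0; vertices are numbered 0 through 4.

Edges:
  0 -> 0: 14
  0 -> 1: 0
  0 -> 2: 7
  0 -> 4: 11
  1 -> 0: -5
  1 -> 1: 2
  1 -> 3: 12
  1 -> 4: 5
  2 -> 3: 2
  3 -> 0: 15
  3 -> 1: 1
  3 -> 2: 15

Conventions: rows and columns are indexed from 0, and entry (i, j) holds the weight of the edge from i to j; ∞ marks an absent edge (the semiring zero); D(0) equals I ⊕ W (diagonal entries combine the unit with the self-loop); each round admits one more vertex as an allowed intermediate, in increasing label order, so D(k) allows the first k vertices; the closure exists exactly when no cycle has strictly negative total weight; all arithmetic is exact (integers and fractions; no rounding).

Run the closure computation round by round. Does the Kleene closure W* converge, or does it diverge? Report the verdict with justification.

D(0):
  [0, 0, 7, ∞, 11]
  [-5, 0, ∞, 12, 5]
  [∞, ∞, 0, 2, ∞]
  [15, 1, 15, 0, ∞]
  [∞, ∞, ∞, ∞, 0]
Detection: at round 1, diagonal entry (1, 1) turns strictly negative.
Key observation: the cycle 1->0->1 has total weight (-5) + 0, which is strictly negative.
Answer: DIVERGES — negative cycle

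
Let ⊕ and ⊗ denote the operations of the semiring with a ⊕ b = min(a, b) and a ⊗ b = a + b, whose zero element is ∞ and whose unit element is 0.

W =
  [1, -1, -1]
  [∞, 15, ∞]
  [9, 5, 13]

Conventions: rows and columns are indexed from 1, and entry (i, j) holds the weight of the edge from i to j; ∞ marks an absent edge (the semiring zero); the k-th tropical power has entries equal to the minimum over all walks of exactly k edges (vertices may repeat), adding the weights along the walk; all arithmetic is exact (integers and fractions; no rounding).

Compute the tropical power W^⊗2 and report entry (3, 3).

W^⊗2:
  [2, 0, 0]
  [∞, 30, ∞]
  [10, 8, 8]
Key observation: the optimum is the walk 3->1->3, with weight 9 + (-1) = 8.
Optimal value attained by: walk 3->1->3.
Answer: (W^⊗2)[3][3] = 8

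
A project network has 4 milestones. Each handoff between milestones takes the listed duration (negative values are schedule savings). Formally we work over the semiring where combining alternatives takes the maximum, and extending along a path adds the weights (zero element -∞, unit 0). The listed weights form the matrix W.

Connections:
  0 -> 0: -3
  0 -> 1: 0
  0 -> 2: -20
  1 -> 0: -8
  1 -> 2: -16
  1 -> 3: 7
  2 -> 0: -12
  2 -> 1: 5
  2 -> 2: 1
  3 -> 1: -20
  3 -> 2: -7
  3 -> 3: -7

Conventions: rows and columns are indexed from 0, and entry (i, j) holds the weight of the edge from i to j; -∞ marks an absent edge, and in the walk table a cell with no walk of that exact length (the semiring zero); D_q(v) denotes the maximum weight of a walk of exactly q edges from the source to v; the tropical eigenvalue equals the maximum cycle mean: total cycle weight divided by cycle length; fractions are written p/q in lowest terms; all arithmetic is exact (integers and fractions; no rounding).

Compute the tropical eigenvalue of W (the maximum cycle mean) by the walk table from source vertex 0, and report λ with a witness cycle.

q=0: [0, -∞, -∞, -∞]
q=1: [-3, 0, -20, -∞]
q=2: [-6, -3, -16, 7]
q=3: [-9, -6, 0, 4]
q=4: [-12, 5, 1, 1]
Optimal cycle mean attained by: cycle 1->3->2->1, total 7 + (-7) + 5, length 3.
Answer: λ = 5/3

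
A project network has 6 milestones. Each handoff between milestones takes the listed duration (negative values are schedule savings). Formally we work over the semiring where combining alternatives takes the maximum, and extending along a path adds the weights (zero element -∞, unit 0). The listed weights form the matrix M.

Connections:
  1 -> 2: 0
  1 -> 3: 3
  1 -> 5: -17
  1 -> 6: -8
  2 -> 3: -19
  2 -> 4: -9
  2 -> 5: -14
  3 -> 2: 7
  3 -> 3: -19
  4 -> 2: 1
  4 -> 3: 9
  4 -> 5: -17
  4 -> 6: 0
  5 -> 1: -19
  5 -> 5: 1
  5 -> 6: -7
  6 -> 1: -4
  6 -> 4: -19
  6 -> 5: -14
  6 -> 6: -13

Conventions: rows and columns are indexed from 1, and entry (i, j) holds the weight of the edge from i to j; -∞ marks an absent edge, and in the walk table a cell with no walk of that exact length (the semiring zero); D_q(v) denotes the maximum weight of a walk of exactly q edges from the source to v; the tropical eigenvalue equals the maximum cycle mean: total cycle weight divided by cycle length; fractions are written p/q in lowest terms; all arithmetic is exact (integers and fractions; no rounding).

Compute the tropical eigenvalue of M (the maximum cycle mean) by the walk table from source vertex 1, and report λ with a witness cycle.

q=0: [0, -∞, -∞, -∞, -∞, -∞]
q=1: [-∞, 0, 3, -∞, -17, -8]
q=2: [-12, 10, -16, -9, -14, -21]
q=3: [-25, -8, 0, 1, -4, -9]
q=4: [-13, 7, 10, -17, -3, 1]
q=5: [-3, 17, -8, -2, -2, -10]
q=6: [-14, -1, 7, 8, 3, -2]
Optimal cycle mean attained by: cycle 2->4->3->2, total (-9) + 9 + 7, length 3.
Answer: λ = 7/3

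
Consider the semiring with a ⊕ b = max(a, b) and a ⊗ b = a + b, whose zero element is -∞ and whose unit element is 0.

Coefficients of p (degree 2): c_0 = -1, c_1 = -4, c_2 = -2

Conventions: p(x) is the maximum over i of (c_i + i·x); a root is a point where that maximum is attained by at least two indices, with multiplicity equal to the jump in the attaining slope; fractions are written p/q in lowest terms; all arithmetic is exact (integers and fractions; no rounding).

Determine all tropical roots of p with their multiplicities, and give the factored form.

hull edge (i=0, c=-1) to (i=2, c=-2): slope -1/2, span 2
Factored form: p(x) = -2 ⊗ (x ⊕ 1/2) ⊗ (x ⊕ 1/2)
Answer: roots = 1/2 (mult 2)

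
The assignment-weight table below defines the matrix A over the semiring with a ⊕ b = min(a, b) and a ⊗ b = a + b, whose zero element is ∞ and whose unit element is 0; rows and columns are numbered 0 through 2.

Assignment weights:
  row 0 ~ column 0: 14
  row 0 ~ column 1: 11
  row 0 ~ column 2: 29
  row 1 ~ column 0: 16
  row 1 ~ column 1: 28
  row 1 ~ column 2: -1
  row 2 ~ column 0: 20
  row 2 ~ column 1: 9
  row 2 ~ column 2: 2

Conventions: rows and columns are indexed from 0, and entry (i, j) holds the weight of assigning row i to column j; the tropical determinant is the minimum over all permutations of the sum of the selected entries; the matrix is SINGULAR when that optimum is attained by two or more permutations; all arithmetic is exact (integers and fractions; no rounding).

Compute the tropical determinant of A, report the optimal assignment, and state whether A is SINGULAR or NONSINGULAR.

σ = (0, 1, 2): 14 + 28 + 2 = 44
σ = (0, 2, 1): 14 + (-1) + 9 = 22
σ = (1, 0, 2): 11 + 16 + 2 = 29
σ = (1, 2, 0): 11 + (-1) + 20 = 30
σ = (2, 0, 1): 29 + 16 + 9 = 54
σ = (2, 1, 0): 29 + 28 + 20 = 77
Optimal value attained by: σ = (0, 2, 1).
Answer: det⊕(A) = 22; verdict: NONSINGULAR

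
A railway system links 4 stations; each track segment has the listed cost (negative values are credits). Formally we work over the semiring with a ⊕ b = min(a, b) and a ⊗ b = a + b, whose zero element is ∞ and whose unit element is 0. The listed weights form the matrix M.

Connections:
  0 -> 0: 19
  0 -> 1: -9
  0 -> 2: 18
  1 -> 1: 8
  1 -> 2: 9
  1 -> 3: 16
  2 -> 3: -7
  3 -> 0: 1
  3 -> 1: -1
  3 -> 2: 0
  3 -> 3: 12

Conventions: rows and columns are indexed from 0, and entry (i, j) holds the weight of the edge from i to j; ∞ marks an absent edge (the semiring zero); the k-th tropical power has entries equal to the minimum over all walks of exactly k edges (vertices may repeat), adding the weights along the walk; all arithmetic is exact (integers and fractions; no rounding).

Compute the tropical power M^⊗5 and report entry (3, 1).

M^⊗2:
  [38, -1, 0, 7]
  [17, 15, 16, 2]
  [-6, -8, -7, 5]
  [13, -8, 8, -7]
M^⊗3:
  [8, 6, 7, -7]
  [3, 1, 2, 9]
  [6, -15, 1, -14]
  [-6, -8, -7, 1]
M^⊗4:
  [-6, -8, -7, 0]
  [10, -6, 9, -5]
  [-13, -15, -14, -6]
  [2, -15, 1, -14]
M^⊗5:
  [1, -15, 0, -14]
  [-4, -6, -5, 2]
  [-5, -22, -6, -21]
  [-13, -15, -14, -6]
Key observation: the optimum is the walk 3->2->3->2->3->1, with weight 0 + (-7) + 0 + (-7) + (-1) = -15.
Optimal value attained by: walk 3->2->3->2->3->1.
Answer: (M^⊗5)[3][1] = -15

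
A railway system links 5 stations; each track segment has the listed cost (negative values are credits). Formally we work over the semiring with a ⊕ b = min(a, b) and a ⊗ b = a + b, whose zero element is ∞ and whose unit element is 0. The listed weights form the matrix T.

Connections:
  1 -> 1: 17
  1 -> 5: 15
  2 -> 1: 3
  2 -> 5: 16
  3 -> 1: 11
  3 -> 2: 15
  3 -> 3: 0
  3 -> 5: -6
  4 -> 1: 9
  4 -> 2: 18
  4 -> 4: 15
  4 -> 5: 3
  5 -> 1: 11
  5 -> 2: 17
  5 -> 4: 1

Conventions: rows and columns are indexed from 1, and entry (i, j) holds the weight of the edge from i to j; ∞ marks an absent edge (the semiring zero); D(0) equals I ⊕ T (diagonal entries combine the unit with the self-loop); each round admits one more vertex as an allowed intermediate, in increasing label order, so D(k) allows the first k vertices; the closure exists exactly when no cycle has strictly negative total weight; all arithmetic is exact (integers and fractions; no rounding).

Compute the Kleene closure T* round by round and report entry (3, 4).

D(0):
  [0, ∞, ∞, ∞, 15]
  [3, 0, ∞, ∞, 16]
  [11, 15, 0, ∞, -6]
  [9, 18, ∞, 0, 3]
  [11, 17, ∞, 1, 0]
D(1):
  [0, ∞, ∞, ∞, 15]
  [3, 0, ∞, ∞, 16]
  [11, 15, 0, ∞, -6]
  [9, 18, ∞, 0, 3]
  [11, 17, ∞, 1, 0]
D(2):
  [0, ∞, ∞, ∞, 15]
  [3, 0, ∞, ∞, 16]
  [11, 15, 0, ∞, -6]
  [9, 18, ∞, 0, 3]
  [11, 17, ∞, 1, 0]
D(3):
  [0, ∞, ∞, ∞, 15]
  [3, 0, ∞, ∞, 16]
  [11, 15, 0, ∞, -6]
  [9, 18, ∞, 0, 3]
  [11, 17, ∞, 1, 0]
D(4):
  [0, ∞, ∞, ∞, 15]
  [3, 0, ∞, ∞, 16]
  [11, 15, 0, ∞, -6]
  [9, 18, ∞, 0, 3]
  [10, 17, ∞, 1, 0]
D(5):
  [0, 32, ∞, 16, 15]
  [3, 0, ∞, 17, 16]
  [4, 11, 0, -5, -6]
  [9, 18, ∞, 0, 3]
  [10, 17, ∞, 1, 0]
Answer: T*[3][4] = -5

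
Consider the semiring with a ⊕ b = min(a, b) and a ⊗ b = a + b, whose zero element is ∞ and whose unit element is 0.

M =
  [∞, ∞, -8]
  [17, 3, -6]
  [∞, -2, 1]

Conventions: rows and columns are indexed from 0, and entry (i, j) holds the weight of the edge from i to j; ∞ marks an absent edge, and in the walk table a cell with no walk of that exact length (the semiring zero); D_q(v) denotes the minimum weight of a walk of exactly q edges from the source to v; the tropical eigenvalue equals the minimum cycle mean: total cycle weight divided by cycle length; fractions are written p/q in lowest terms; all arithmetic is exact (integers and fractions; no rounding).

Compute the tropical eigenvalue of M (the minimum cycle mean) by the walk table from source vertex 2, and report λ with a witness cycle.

q=0: [∞, ∞, 0]
q=1: [∞, -2, 1]
q=2: [15, -1, -8]
q=3: [16, -10, -7]
Optimal cycle mean attained by: cycle 1->2->1, total (-6) + (-2), length 2.
Answer: λ = -4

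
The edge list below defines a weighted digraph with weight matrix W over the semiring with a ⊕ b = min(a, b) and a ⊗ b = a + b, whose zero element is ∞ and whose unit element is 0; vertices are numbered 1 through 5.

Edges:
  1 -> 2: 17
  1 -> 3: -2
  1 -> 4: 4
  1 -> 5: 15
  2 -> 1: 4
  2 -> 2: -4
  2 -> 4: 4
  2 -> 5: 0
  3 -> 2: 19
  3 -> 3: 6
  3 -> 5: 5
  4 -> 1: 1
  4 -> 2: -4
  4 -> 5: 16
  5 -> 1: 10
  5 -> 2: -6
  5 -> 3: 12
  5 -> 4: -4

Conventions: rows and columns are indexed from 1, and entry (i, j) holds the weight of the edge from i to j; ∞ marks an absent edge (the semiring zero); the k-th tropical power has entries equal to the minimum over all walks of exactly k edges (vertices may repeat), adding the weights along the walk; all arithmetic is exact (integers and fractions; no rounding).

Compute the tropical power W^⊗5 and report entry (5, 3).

W^⊗2:
  [5, 0, 4, 11, 3]
  [0, -8, 2, -4, -4]
  [15, -1, 12, 1, 11]
  [0, -8, -1, 0, -4]
  [-3, -10, 8, -2, -6]
W^⊗3:
  [4, -4, 3, -1, 0]
  [-4, -12, -2, -8, -8]
  [2, -5, 13, 3, -1]
  [-4, -12, -2, -8, -8]
  [-6, -14, -5, -10, -10]
W^⊗4:
  [0, -8, 2, -4, -4]
  [-8, -16, -6, -12, -12]
  [-1, -9, 0, -5, -5]
  [-8, -16, -6, -12, -12]
  [-10, -18, -8, -14, -14]
W^⊗5:
  [-4, -12, -2, -8, -8]
  [-12, -20, -10, -16, -16]
  [-5, -13, -3, -9, -9]
  [-12, -20, -10, -16, -16]
  [-14, -22, -12, -18, -18]
Key observation: the optimum is the walk 5->2->2->2->1->3, with weight (-6) + (-4) + (-4) + 4 + (-2) = -12.
Optimal value attained by: walk 5->2->2->2->1->3.
Answer: (W^⊗5)[5][3] = -12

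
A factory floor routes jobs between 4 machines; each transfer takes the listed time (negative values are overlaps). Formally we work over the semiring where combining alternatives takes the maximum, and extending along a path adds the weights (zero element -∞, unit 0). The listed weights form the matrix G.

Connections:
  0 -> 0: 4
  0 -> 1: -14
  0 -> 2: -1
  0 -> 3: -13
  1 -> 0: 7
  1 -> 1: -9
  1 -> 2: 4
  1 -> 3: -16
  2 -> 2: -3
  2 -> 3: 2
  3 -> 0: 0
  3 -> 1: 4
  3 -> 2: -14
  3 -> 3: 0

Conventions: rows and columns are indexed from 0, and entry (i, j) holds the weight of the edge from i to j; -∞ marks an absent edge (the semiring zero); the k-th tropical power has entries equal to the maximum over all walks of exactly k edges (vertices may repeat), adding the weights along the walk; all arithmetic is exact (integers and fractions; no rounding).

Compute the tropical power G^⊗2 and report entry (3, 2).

G^⊗2:
  [8, -9, 3, 1]
  [11, -7, 6, 6]
  [2, 6, -6, 2]
  [11, 4, 8, 0]
Key observation: the optimum is the walk 3->1->2, with weight 4 + 4 = 8.
Optimal value attained by: walk 3->1->2.
Answer: (G^⊗2)[3][2] = 8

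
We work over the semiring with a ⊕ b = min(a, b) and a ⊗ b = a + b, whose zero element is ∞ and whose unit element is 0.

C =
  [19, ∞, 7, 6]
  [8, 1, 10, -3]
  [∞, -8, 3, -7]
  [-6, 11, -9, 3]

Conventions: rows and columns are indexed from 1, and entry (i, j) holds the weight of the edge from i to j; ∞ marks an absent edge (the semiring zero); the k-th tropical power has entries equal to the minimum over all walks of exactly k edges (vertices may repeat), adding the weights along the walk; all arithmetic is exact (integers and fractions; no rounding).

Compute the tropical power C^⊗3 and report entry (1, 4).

C^⊗2:
  [0, -1, -3, 0]
  [-9, 2, -12, -2]
  [-13, -7, -16, -11]
  [-3, -17, -6, -16]
C^⊗3:
  [-6, -11, -9, -10]
  [-8, -20, -11, -19]
  [-17, -24, -20, -23]
  [-22, -16, -25, -20]
Key observation: the optimum is the walk 1->4->3->4, with weight 6 + (-9) + (-7) = -10.
Optimal value attained by: walk 1->4->3->4.
Answer: (C^⊗3)[1][4] = -10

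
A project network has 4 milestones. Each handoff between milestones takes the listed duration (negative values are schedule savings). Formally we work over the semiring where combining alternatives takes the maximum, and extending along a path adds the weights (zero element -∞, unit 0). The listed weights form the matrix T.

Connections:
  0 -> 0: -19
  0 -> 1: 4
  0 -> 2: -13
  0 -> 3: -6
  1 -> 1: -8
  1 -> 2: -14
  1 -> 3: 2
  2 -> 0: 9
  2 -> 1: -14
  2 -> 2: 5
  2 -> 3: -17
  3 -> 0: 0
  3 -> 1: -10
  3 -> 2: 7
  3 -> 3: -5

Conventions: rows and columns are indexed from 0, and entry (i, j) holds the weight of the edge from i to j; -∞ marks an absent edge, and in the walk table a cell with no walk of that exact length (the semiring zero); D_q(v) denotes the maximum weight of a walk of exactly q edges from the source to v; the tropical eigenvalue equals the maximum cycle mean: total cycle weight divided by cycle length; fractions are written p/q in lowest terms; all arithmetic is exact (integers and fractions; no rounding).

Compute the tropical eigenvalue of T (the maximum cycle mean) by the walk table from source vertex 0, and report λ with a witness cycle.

q=0: [0, -∞, -∞, -∞]
q=1: [-19, 4, -13, -6]
q=2: [-4, -4, 1, 6]
q=3: [10, 0, 13, 1]
q=4: [22, 14, 18, 4]
Optimal cycle mean attained by: cycle 0->1->3->2->0, total 4 + 2 + 7 + 9, length 4.
Answer: λ = 11/2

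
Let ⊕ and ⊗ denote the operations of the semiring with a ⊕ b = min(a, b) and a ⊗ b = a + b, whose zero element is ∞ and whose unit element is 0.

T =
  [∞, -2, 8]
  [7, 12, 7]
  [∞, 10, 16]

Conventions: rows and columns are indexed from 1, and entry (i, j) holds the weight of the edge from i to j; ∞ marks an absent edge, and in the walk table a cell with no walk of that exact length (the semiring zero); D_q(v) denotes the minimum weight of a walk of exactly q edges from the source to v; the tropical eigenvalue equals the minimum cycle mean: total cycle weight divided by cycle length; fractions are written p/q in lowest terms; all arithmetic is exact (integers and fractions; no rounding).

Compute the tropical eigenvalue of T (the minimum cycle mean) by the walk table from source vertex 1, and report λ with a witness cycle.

q=0: [0, ∞, ∞]
q=1: [∞, -2, 8]
q=2: [5, 10, 5]
q=3: [17, 3, 13]
Optimal cycle mean attained by: cycle 1->2->1, total (-2) + 7, length 2.
Answer: λ = 5/2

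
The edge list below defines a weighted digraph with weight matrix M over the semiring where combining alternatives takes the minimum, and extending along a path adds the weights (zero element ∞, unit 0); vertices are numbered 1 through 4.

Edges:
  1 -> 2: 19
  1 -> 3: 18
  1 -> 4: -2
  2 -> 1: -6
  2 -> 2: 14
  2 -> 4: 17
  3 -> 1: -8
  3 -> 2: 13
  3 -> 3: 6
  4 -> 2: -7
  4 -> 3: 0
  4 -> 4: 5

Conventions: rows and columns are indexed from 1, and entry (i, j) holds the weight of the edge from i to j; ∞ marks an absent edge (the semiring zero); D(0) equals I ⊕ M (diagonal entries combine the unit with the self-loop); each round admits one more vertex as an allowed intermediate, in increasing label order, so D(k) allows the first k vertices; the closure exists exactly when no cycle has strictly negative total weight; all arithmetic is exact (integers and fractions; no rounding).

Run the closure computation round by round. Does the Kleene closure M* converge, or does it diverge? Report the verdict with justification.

D(0):
  [0, 19, 18, -2]
  [-6, 0, ∞, 17]
  [-8, 13, 0, ∞]
  [∞, -7, 0, 0]
D(1):
  [0, 19, 18, -2]
  [-6, 0, 12, -8]
  [-8, 11, 0, -10]
  [∞, -7, 0, 0]
Detection: at round 2, diagonal entry (4, 4) turns strictly negative.
Key observation: the cycle 4->2->1->4 has total weight (-7) + (-6) + (-2), which is strictly negative.
Answer: DIVERGES — negative cycle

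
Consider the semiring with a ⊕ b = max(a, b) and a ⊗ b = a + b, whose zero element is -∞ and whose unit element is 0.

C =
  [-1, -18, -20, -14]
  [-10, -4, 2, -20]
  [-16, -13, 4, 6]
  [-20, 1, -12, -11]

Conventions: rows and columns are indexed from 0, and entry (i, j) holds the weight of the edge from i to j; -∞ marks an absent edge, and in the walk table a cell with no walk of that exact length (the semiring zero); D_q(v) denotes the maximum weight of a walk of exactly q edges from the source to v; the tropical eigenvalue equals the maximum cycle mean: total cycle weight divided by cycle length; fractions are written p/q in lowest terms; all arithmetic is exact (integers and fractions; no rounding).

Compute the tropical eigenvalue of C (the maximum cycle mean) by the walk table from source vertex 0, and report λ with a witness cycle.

q=0: [0, -∞, -∞, -∞]
q=1: [-1, -18, -20, -14]
q=2: [-2, -13, -16, -14]
q=3: [-3, -13, -11, -10]
q=4: [-4, -9, -7, -5]
Optimal cycle mean attained by: cycle 2->2, total 4, length 1.
Answer: λ = 4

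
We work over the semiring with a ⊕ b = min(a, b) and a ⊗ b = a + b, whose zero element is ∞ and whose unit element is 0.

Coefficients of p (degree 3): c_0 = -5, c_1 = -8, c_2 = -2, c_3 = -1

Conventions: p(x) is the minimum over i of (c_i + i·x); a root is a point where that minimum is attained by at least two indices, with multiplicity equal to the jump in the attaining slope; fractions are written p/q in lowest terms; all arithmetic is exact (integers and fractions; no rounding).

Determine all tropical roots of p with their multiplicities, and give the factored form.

hull edge (i=0, c=-5) to (i=1, c=-8): slope -3, span 1
hull edge (i=1, c=-8) to (i=3, c=-1): slope 7/2, span 2
Factored form: p(x) = -1 ⊗ (x ⊕ (-7/2)) ⊗ (x ⊕ (-7/2)) ⊗ (x ⊕ 3)
Answer: roots = -7/2 (mult 2), 3 (mult 1)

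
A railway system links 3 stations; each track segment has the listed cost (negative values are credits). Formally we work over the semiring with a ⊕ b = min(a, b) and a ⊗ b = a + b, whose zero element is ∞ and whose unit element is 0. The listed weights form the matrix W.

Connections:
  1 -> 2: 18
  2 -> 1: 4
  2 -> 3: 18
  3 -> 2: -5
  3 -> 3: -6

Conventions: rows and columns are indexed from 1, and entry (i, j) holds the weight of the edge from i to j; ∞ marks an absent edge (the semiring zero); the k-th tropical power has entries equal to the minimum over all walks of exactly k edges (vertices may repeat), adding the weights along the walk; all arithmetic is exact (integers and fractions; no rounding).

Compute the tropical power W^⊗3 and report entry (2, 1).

W^⊗2:
  [22, ∞, 36]
  [∞, 13, 12]
  [-1, -11, -12]
W^⊗3:
  [∞, 31, 30]
  [17, 7, 6]
  [-7, -17, -18]
Key observation: the optimum is the walk 2->3->2->1, with weight 18 + (-5) + 4 = 17.
Optimal value attained by: walk 2->3->2->1.
Answer: (W^⊗3)[2][1] = 17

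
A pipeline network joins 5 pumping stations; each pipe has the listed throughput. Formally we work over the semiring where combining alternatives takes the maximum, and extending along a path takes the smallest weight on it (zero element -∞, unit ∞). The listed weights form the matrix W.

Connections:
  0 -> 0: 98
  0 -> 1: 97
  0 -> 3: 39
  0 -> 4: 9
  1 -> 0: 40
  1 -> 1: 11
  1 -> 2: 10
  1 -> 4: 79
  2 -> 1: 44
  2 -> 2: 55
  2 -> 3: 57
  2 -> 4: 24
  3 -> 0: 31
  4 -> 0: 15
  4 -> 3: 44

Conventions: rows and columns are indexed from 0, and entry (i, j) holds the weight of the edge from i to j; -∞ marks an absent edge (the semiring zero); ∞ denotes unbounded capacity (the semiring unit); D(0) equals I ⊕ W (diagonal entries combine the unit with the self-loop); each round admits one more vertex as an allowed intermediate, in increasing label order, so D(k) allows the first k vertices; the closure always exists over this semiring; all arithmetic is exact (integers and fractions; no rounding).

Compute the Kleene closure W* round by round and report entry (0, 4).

D(0):
  [∞, 97, -∞, 39, 9]
  [40, ∞, 10, -∞, 79]
  [-∞, 44, ∞, 57, 24]
  [31, -∞, -∞, ∞, -∞]
  [15, -∞, -∞, 44, ∞]
D(1):
  [∞, 97, -∞, 39, 9]
  [40, ∞, 10, 39, 79]
  [-∞, 44, ∞, 57, 24]
  [31, 31, -∞, ∞, 9]
  [15, 15, -∞, 44, ∞]
D(2):
  [∞, 97, 10, 39, 79]
  [40, ∞, 10, 39, 79]
  [40, 44, ∞, 57, 44]
  [31, 31, 10, ∞, 31]
  [15, 15, 10, 44, ∞]
D(3):
  [∞, 97, 10, 39, 79]
  [40, ∞, 10, 39, 79]
  [40, 44, ∞, 57, 44]
  [31, 31, 10, ∞, 31]
  [15, 15, 10, 44, ∞]
D(4):
  [∞, 97, 10, 39, 79]
  [40, ∞, 10, 39, 79]
  [40, 44, ∞, 57, 44]
  [31, 31, 10, ∞, 31]
  [31, 31, 10, 44, ∞]
D(5):
  [∞, 97, 10, 44, 79]
  [40, ∞, 10, 44, 79]
  [40, 44, ∞, 57, 44]
  [31, 31, 10, ∞, 31]
  [31, 31, 10, 44, ∞]
Answer: W*[0][4] = 79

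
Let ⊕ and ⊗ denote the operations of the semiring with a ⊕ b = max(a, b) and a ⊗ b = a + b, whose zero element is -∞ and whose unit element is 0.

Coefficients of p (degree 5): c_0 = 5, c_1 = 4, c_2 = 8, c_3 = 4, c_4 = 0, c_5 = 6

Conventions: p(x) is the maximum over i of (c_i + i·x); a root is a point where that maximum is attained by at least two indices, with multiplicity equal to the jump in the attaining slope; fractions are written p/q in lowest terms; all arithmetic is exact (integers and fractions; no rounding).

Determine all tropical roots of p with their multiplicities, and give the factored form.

hull edge (i=0, c=5) to (i=2, c=8): slope 3/2, span 2
hull edge (i=2, c=8) to (i=5, c=6): slope -2/3, span 3
Factored form: p(x) = 6 ⊗ (x ⊕ (-3/2)) ⊗ (x ⊕ (-3/2)) ⊗ (x ⊕ 2/3) ⊗ (x ⊕ 2/3) ⊗ (x ⊕ 2/3)
Answer: roots = -3/2 (mult 2), 2/3 (mult 3)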